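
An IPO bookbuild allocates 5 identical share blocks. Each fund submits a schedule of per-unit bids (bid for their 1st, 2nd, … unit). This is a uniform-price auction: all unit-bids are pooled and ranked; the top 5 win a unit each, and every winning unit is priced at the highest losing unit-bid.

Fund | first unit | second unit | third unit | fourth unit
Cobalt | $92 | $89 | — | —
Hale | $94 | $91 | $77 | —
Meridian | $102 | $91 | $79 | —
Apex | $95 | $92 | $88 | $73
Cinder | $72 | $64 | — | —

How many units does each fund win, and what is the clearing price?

Apex 2, Cobalt 1, Hale 1, Meridian 1; clearing price $91

Pooled unit-bids ranked (top 5): 102 (Meridian-1), 95 (Apex-1), 94 (Hale-1), 92 (Cobalt-1), 92 (Apex-2)
First bid not allocated: $91.
Allocation: Apex 2, Cobalt 1, Hale 1, Meridian 1.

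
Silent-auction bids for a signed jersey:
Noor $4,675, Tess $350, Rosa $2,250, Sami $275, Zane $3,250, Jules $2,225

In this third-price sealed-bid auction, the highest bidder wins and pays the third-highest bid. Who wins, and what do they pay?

Rule: the highest bidder wins and pays the third-highest bid.
Bids in order: 4,675 (Noor) > 3,250 (Zane) > 2,250 (Rosa) > 2,225 (Jules) > 350 (Tess) > 275 (Sami)
Noor wins; payment is bid #3 in the ranking = $2,250.

Noor pays $2,250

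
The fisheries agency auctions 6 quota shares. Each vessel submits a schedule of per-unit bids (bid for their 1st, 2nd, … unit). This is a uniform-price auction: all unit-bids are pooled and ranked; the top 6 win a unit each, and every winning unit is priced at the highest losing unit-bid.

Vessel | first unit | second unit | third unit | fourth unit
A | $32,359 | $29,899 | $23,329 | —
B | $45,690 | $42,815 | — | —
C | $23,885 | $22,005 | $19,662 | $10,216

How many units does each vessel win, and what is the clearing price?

Merging the schedules and taking the best 6: 45,690 (B-1), 42,815 (B-2), 32,359 (A-1), 29,899 (A-2), 23,885 (C-1), 23,329 (A-3)
Highest rejected unit-bid = $22,005.
Allocation: A 3, B 2, C 1.

A 3, B 2, C 1; clearing price $22,005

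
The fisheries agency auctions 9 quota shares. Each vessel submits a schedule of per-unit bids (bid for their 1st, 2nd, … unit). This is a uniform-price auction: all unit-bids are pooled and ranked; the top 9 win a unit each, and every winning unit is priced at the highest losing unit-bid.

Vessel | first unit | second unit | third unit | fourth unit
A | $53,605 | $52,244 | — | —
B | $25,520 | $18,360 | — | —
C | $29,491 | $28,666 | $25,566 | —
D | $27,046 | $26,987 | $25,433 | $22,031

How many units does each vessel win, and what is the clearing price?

A 2, B 1, C 3, D 3; clearing price $22,031

Pooled unit-bids ranked (top 9): 53,605 (A-1), 52,244 (A-2), 29,491 (C-1), 28,666 (C-2), 27,046 (D-1), 26,987 (D-2), 25,566 (C-3), 25,520 (B-1), 25,433 (D-3)
The (k+1)-th unit-bid is $22,031.
Allocation: A 2, B 1, C 3, D 3.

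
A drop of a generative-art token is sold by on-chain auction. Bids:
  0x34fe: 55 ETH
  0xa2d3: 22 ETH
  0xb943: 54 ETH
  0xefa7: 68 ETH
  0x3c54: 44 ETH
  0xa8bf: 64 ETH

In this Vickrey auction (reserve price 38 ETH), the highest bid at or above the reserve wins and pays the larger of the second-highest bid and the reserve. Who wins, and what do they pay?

0xefa7 pays 64 ETH

Rule: the highest bid at or above the reserve wins and pays the larger of the second-highest bid and the reserve.
Sorting bids: 68 (0xefa7) > 64 (0xa8bf) > 55 (0x34fe) > 54 (0xb943) > 44 (0x3c54) > 22 (0xa2d3)
0xefa7 has the top bid at or above the reserve (68 ETH).
Second-highest bid 64 ETH exceeds the reserve 38 ETH → payment 64 ETH.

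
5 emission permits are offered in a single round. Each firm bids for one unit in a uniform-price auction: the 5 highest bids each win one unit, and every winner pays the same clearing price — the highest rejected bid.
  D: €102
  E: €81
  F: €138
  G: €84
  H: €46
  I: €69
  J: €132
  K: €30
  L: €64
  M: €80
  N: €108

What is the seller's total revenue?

Bids ranked high→low: 138 (F), 132 (J), 108 (N), 102 (D), 84 (G), 81 (E), 80 (M), …
Winners (5 units): F, J, N, D, G.
Highest unsuccessful bid: €81 → clearing price.
Total revenue = 5 × €81 = €405.

Total revenue: €405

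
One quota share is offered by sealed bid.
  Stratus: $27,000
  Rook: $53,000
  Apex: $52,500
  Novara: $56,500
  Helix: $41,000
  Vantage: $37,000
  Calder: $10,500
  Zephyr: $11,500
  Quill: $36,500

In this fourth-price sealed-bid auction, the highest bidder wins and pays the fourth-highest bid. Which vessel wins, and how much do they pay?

Fourth-price sealed-bid auction: the highest bidder wins and pays the fourth-highest bid.
Sorting bids: 56,500 (Novara) > 53,000 (Rook) > 52,500 (Apex) > 41,000 (Helix) > 37,000 (Vantage) > 36,500 (Quill) > …
Novara wins; payment is bid #4 in the ranking = $41,000.

Novara pays $41,000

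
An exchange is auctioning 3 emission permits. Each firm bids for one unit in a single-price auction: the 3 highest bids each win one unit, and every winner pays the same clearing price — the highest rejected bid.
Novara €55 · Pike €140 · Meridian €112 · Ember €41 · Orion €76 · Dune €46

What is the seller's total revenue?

Total revenue: €165

Sorting: 140 (Pike), 112 (Meridian), 76 (Orion), 55 (Novara), 46 (Dune), …
Top 3: Pike, Meridian, Orion.
First losing bid is Novara's €55, which sets the uniform price.
Total revenue = 3 × €55 = €165.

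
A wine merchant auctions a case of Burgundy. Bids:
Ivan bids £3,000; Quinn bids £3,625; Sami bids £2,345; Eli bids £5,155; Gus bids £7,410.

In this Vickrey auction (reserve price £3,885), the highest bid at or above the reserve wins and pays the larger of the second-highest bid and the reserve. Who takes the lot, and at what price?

Bids ranked: 7,410 (Gus) > 5,155 (Eli) > 3,625 (Quinn) > 3,000 (Ivan) > 2,345 (Sami)
Highest eligible bid: Gus at £7,410.
Second-highest bid £5,155 exceeds the reserve £3,885 → payment £5,155.

Gus pays £5,155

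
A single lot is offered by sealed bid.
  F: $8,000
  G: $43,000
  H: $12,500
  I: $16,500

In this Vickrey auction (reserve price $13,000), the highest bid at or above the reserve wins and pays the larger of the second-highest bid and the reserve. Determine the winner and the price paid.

Bids ranked: 43,000 (G) > 16,500 (I) > 12,500 (H) > 8,000 (F)
G has the top bid at or above the reserve ($43,000).
Second-highest bid $16,500 exceeds the reserve $13,000 → payment $16,500.

G pays $16,500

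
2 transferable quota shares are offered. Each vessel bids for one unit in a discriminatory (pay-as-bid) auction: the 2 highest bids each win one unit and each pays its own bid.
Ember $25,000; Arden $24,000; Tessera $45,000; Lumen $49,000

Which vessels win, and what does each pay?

Sorting: 49,000 (Lumen), 45,000 (Tessera), 25,000 (Ember), 24,000 (Arden)
Winners (2 units): Lumen, Tessera.
Each winner pays its own bid: Lumen $49,000, Tessera $45,000.

Lumen $49,000, Tessera $45,000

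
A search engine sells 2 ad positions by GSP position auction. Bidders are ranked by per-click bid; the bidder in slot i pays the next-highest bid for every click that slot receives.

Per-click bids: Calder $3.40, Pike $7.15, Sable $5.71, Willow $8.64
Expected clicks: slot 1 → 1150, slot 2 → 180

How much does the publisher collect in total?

Total revenue: $9250.30

Ranked by bid: $8.64 (Willow) > $7.15 (Pike) > $5.71 (Sable) > …
Slot 1: Willow pays $7.15 × 1150 = $8222.50
Slot 2: Pike pays $5.71 × 180 = $1027.80
Total = $9250.30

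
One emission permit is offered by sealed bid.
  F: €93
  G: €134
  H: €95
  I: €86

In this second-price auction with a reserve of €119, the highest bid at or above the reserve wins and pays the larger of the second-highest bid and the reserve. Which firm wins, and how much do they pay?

Bids in order: 134 (G) > 95 (H) > 93 (F) > 86 (I)
G has the top bid at or above the reserve (€134).
max(second-highest €95, reserve €119) = €119.

G pays €119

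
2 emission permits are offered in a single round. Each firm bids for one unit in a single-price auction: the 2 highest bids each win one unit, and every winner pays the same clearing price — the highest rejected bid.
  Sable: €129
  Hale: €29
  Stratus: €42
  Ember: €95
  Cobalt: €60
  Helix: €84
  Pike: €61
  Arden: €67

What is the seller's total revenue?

Ordering the bids: 129 (Sable), 95 (Ember), 84 (Helix), 67 (Arden), …
Winners (2 units): Sable, Ember.
Clearing price = highest rejected bid = €84.
Total revenue = 2 × €84 = €168.

Total revenue: €168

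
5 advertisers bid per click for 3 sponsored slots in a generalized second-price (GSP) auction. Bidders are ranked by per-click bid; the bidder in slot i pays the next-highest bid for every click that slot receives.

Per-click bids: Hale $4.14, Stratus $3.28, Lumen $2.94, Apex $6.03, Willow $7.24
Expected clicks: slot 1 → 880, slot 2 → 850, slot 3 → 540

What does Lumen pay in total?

Ranked by bid: $7.24 (Willow) > $6.03 (Apex) > $4.14 (Hale) > $3.28 (Stratus) > …
Lumen ranks below slot 3 → no slot, pays nothing.

Lumen pays $0.00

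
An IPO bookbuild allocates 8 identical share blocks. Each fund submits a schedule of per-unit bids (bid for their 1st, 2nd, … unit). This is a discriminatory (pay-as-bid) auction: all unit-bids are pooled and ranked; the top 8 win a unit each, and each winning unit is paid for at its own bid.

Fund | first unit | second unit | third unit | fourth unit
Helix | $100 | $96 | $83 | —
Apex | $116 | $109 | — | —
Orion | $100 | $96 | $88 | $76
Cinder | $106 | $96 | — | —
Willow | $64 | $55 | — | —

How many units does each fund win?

Apex 2, Cinder 2, Helix 2, Orion 2

Pooled unit-bids ranked (top 8): 116 (Apex-1), 109 (Apex-2), 106 (Cinder-1), 100 (Helix-1), 100 (Orion-1), 96 (Helix-2), 96 (Orion-2), 96 (Cinder-2)
Next rejected bid: $88 (not a price — pay-as-bid).
Allocation: Apex 2, Cinder 2, Helix 2, Orion 2.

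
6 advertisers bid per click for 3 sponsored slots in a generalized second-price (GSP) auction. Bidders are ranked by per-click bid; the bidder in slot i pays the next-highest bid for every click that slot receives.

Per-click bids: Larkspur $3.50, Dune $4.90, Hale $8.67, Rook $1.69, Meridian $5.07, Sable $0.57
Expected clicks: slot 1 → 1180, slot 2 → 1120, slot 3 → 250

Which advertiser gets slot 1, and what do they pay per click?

Ranked by bid: $8.67 (Hale) > $5.07 (Meridian) > $4.90 (Dune) > $3.50 (Larkspur) > …
Slot 1 goes to the first-ranked bidder, Hale, who pays the next bid down: $5.07/click.

Hale; $5.07 per click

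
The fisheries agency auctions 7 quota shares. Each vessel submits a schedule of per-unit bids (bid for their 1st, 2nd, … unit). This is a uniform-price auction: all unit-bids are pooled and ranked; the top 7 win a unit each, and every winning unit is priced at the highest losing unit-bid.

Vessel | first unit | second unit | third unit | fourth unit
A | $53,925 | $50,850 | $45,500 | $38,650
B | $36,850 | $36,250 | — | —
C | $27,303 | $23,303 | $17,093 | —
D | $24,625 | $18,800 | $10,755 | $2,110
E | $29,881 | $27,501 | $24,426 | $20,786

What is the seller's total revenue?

Merging the schedules and taking the best 7: 53,925 (A-1), 50,850 (A-2), 45,500 (A-3), 38,650 (A-4), 36,850 (B-1), 36,250 (B-2), 29,881 (E-1)
Highest rejected unit-bid = $27,501.
Allocation: A 4, B 2, E 1. Every unit priced at $27,501.
Revenue = 7 × 27,501 = $192,507.

Total revenue: $192,507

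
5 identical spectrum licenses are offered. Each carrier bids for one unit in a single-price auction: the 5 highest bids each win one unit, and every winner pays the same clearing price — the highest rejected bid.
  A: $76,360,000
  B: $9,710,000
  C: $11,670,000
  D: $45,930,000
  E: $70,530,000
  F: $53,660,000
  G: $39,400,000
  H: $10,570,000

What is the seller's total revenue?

Total revenue: $58,350,000

Sorting: 76,360,000 (A), 70,530,000 (E), 53,660,000 (F), 45,930,000 (D), 39,400,000 (G), 11,670,000 (C), 10,570,000 (H), …
Winners (5 units): A, E, F, D, G.
First losing bid is C's $11,670,000, which sets the uniform price.
Total revenue = 5 × $11,670,000 = $58,350,000.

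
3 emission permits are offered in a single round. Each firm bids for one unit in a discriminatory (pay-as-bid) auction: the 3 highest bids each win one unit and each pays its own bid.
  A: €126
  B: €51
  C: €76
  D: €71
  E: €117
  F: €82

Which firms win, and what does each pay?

A €126, E €117, F €82

Sorting: 126 (A), 117 (E), 82 (F), 76 (C), 71 (D), …
The 3 highest are A, E, F.
Each winner pays its own bid: A €126, E €117, F €82.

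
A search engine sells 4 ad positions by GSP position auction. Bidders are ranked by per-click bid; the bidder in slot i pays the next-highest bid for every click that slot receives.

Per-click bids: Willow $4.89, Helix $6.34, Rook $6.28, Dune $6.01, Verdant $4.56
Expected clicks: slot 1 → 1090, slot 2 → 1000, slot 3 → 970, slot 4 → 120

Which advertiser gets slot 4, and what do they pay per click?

Sorting advertisers: $6.34 (Helix) > $6.28 (Rook) > $6.01 (Dune) > $4.89 (Willow) > $4.56 (Verdant)
Slot 4 goes to the fourth-ranked bidder, Willow, who pays the next bid down: $4.56/click.

Willow; $4.56 per click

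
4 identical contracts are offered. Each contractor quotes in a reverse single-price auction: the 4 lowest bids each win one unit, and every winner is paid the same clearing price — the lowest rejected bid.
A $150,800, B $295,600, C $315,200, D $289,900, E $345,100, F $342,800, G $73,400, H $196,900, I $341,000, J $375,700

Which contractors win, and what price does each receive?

Sorting: 73,400 (G), 150,800 (A), 196,900 (H), 289,900 (D), 295,600 (B), 315,200 (C), …
Lowest 4: G, A, H, D.
First losing bid is B's $295,600, which sets the uniform price.

G, A, H, D; each is paid $295,600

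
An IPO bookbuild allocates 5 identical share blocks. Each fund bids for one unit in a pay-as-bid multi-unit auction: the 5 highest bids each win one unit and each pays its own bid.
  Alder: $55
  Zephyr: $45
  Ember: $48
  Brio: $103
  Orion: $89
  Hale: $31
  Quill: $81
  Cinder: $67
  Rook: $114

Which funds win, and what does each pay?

Sorting: 114 (Rook), 103 (Brio), 89 (Orion), 81 (Quill), 67 (Cinder), 55 (Alder), 48 (Ember), …
Winners (5 units): Rook, Brio, Orion, Quill, Cinder.
Each winner pays its own bid: Rook $114, Brio $103, Orion $89, Quill $81, Cinder $67.

Rook $114, Brio $103, Orion $89, Quill $81, Cinder $67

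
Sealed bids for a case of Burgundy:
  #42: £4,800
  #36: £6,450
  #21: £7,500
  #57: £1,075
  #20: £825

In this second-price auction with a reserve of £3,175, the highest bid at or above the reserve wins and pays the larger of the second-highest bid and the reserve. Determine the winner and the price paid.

Rule: the highest bid at or above the reserve wins and pays the larger of the second-highest bid and the reserve.
Sorting bids: 7,500 (#21) > 6,450 (#36) > 4,800 (#42) > 1,075 (#57) > 825 (#20)
Highest eligible bid: #21 at £7,500.
max(second-highest £6,450, reserve £3,175) = £6,450; the reserve does not bind.

#21 pays £6,450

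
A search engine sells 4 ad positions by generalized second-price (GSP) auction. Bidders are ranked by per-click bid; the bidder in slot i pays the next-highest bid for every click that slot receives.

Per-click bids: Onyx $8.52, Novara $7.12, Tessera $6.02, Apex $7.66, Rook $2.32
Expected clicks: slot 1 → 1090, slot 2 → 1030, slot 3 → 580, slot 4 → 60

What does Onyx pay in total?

Onyx pays $8349.40

Ranked by bid: $8.52 (Onyx) > $7.66 (Apex) > $7.12 (Novara) > $6.02 (Tessera) > $2.32 (Rook)
Onyx holds slot 1 → pays next bid $7.66 × 1090 clicks = $8349.40.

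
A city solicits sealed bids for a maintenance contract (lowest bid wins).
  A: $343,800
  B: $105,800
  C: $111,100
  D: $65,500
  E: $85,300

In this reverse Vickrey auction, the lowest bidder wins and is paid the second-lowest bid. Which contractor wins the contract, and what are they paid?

Bids ranked: 65,500 (D) < 85,300 (E) < 105,800 (B) < 111,100 (C) < 343,800 (A)
Second-price: D is paid E's bid of $85,300.

D is paid $85,300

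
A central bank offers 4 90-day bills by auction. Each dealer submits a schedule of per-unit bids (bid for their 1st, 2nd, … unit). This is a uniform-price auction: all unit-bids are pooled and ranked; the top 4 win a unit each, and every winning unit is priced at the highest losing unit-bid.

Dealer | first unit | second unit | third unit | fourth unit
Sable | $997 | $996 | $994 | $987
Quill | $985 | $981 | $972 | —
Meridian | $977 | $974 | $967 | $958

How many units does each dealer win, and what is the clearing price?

Sable 4; clearing price $985

Merging the schedules and taking the best 4: 997 (Sable-1), 996 (Sable-2), 994 (Sable-3), 987 (Sable-4)
Highest rejected unit-bid = $985.
Allocation: Sable 4.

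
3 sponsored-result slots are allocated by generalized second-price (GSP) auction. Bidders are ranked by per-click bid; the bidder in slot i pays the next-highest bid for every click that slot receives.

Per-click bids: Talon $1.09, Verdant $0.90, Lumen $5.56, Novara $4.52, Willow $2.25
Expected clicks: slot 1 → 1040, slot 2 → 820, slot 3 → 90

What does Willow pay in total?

Willow pays $98.10

Per-click bids in order: $5.56 (Lumen) > $4.52 (Novara) > $2.25 (Willow) > $1.09 (Talon) > …
Willow holds slot 3 → pays next bid $1.09 × 90 clicks = $98.10.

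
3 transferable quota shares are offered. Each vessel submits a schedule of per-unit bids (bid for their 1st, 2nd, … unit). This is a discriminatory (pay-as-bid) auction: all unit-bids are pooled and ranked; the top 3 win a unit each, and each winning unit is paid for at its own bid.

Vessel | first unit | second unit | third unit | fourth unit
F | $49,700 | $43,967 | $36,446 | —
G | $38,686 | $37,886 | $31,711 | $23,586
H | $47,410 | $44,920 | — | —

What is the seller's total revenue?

Merging the schedules and taking the best 3: 49,700 (F-1), 47,410 (H-1), 44,920 (H-2)
Next rejected bid: $43,967 (not a price — pay-as-bid).
Each winning unit pays its own bid.
Revenue = 49,700 + 47,410 + 44,920 = $142,030.

Total revenue: $142,030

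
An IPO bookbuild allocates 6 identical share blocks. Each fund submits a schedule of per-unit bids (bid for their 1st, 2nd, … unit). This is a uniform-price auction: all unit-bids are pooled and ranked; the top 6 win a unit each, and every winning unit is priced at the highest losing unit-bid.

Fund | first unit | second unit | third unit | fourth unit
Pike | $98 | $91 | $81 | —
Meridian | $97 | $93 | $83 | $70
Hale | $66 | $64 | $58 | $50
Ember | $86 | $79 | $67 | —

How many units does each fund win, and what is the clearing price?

Ember 1, Meridian 3, Pike 2; clearing price $81

Merging the schedules and taking the best 6: 98 (Pike-1), 97 (Meridian-1), 93 (Meridian-2), 91 (Pike-2), 86 (Ember-1), 83 (Meridian-3)
First bid not allocated: $81.
Allocation: Ember 1, Meridian 3, Pike 2.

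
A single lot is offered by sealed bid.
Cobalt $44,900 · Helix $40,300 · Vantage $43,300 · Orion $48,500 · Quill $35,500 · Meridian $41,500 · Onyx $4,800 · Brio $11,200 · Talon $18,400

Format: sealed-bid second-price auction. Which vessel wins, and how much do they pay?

Orion pays $44,900

Rule: the highest bidder wins and pays the second-highest bid.
Bids in order: 48,500 (Orion) > 44,900 (Cobalt) > 43,300 (Vantage) > 41,500 (Meridian) > 40,300 (Helix) > 35,500 (Quill) > …
Orion is highest; pays the second-highest bid, $44,900.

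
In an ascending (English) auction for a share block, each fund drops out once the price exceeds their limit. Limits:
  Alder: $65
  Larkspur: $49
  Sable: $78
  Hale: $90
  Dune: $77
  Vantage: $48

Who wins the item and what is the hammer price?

Hale wins at $78

Limits in order: 90 (Hale) > 78 (Sable) > 77 (Dune) > 65 (Alder) > 49 (Larkspur) > 48 (Vantage)
Once the price passes $78, only Hale is left; the hammer falls at Sable's limit of $78.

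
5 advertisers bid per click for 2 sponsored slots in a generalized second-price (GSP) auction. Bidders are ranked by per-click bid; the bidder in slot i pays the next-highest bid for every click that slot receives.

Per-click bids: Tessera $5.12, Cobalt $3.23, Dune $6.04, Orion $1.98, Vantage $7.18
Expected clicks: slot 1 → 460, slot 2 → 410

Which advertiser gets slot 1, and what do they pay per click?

Per-click bids in order: $7.18 (Vantage) > $6.04 (Dune) > $5.12 (Tessera) > …
Slot 1 goes to the first-ranked bidder, Vantage, who pays the next bid down: $6.04/click.

Vantage; $6.04 per click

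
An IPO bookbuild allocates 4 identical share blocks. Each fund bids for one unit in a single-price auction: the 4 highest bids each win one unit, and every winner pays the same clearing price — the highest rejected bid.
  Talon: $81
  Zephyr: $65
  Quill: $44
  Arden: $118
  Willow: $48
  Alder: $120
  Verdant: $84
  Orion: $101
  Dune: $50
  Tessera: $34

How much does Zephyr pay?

Zephyr pays $0

Sorting: 120 (Alder), 118 (Arden), 101 (Orion), 84 (Verdant), 81 (Talon), 65 (Zephyr), …
Winners (4 units): Alder, Arden, Orion, Verdant.
First losing bid is Talon's $81, which sets the uniform price.
Zephyr does not win → pays $0.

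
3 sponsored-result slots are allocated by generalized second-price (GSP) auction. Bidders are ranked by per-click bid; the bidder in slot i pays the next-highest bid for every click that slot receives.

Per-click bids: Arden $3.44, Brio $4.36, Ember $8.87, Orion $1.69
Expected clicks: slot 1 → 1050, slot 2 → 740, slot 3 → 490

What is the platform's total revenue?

Total revenue: $7951.70

Ranked by bid: $8.87 (Ember) > $4.36 (Brio) > $3.44 (Arden) > $1.69 (Orion)
Slot 1: Ember pays $4.36 × 1050 = $4578.00
Slot 2: Brio pays $3.44 × 740 = $2545.60
Slot 3: Arden pays $1.69 × 490 = $828.10
Total = $7951.70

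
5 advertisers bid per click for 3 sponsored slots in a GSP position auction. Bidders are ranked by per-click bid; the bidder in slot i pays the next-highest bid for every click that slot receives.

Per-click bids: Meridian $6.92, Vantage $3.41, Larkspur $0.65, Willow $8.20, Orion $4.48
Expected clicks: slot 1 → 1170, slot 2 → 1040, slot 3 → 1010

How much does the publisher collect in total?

Ranked by bid: $8.20 (Willow) > $6.92 (Meridian) > $4.48 (Orion) > $3.41 (Vantage) > …
Slot 1: Willow pays $6.92 × 1170 = $8096.40
Slot 2: Meridian pays $4.48 × 1040 = $4659.20
Slot 3: Orion pays $3.41 × 1010 = $3444.10
Total = $16199.70

Total revenue: $16199.70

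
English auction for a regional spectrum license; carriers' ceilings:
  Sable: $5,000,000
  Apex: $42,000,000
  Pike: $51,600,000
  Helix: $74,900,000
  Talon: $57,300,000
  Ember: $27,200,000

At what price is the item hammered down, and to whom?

Sorting limits: 74,900,000 (Helix) > 57,300,000 (Talon) > 51,600,000 (Pike) > 42,000,000 (Apex) > 27,200,000 (Ember) > 5,000,000 (Sable)
Bidding ends when Talon exits at $57,300,000; Helix takes it.

Helix wins at $57,300,000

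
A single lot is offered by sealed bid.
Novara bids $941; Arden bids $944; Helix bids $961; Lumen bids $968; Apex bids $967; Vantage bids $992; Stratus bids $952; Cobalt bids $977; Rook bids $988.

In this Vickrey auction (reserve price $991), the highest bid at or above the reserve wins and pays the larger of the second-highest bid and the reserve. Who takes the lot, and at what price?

Vantage pays $991

Sorting bids: 992 (Vantage) > 988 (Rook) > 977 (Cobalt) > 968 (Lumen) > 967 (Apex) > 961 (Helix) > …
Highest eligible bid: Vantage at $992.
max(second-highest $988, reserve $991) = $991.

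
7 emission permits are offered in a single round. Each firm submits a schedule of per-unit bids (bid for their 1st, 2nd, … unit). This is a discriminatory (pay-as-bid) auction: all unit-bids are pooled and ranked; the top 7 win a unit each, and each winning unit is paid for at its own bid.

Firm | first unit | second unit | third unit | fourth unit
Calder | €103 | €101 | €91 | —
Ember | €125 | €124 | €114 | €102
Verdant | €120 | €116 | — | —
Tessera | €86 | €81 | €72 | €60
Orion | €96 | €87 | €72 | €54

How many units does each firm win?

All unit-bids, highest first — top 7: 125 (Ember-1), 124 (Ember-2), 120 (Verdant-1), 116 (Verdant-2), 114 (Ember-3), 103 (Calder-1), 102 (Ember-4)
Next rejected bid: €101 (not a price — pay-as-bid).
Allocation: Calder 1, Ember 4, Verdant 2.

Calder 1, Ember 4, Verdant 2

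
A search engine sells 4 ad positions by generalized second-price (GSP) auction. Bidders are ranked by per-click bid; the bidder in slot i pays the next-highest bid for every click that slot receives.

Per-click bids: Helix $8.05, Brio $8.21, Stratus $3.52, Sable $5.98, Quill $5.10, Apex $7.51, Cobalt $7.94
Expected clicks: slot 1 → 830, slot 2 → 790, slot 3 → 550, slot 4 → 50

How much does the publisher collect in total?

Per-click bids in order: $8.21 (Brio) > $8.05 (Helix) > $7.94 (Cobalt) > $7.51 (Apex) > $5.98 (Sable) > …
Slot 1: Brio pays $8.05 × 830 = $6681.50
Slot 2: Helix pays $7.94 × 790 = $6272.60
Slot 3: Cobalt pays $7.51 × 550 = $4130.50
Slot 4: Apex pays $5.98 × 50 = $299.00
Total = $17383.60

Total revenue: $17383.60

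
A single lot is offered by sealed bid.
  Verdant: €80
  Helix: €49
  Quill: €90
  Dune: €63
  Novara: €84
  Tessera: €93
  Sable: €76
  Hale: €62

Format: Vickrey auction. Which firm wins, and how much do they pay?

Rule: the highest bidder wins and pays the second-highest bid.
Bids in order: 93 (Tessera) > 90 (Quill) > 84 (Novara) > 80 (Verdant) > 76 (Sable) > 63 (Dune) > …
Tessera wins with the highest bid; price is set by the runner-up at €90.

Tessera pays €90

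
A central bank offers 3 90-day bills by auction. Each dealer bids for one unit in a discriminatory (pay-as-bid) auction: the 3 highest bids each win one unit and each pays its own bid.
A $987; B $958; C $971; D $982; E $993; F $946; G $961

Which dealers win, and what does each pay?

E $993, A $987, D $982

Sorting: 993 (E), 987 (A), 982 (D), 971 (C), 961 (G), …
Winners (3 units): E, A, D.
Each winner pays its own bid: E $993, A $987, D $982.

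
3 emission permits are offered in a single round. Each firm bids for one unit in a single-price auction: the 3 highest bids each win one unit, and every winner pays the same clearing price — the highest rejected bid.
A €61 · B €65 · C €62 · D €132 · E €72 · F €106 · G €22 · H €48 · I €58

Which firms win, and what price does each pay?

D, F, E; each pays €65

Sorting: 132 (D), 106 (F), 72 (E), 65 (B), 62 (C), …
Top 3: D, F, E.
Highest unsuccessful bid: €65 → clearing price.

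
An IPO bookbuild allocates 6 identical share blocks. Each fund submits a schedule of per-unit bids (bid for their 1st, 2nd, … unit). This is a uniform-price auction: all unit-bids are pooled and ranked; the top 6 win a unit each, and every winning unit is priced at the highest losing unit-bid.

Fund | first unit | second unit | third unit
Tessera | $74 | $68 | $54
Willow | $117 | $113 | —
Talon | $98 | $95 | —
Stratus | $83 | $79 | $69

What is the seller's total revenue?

All unit-bids, highest first — top 6: 117 (Willow-1), 113 (Willow-2), 98 (Talon-1), 95 (Talon-2), 83 (Stratus-1), 79 (Stratus-2)
First bid not allocated: $74.
Allocation: Stratus 2, Talon 2, Willow 2. Every unit priced at $74.
Revenue = 6 × 74 = $444.

Total revenue: $444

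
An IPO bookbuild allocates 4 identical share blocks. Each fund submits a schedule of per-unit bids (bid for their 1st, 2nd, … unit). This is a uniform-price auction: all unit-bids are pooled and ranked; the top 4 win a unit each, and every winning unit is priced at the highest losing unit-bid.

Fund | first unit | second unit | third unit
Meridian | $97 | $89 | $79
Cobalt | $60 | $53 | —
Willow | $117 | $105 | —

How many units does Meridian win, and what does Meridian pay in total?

Meridian: 2 units, pays $158

Merging the schedules and taking the best 4: 117 (Willow-1), 105 (Willow-2), 97 (Meridian-1), 89 (Meridian-2)
First bid not allocated: $79.
Meridian wins 2 unit(s) at $79 each.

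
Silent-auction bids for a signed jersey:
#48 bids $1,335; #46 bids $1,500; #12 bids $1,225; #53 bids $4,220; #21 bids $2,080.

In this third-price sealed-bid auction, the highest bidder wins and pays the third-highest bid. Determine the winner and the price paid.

#53 pays $1,500

Sorting bids: 4,220 (#53) > 2,080 (#21) > 1,500 (#46) > 1,335 (#48) > 1,225 (#12)
#53 wins; payment is bid #3 in the ranking = $1,500.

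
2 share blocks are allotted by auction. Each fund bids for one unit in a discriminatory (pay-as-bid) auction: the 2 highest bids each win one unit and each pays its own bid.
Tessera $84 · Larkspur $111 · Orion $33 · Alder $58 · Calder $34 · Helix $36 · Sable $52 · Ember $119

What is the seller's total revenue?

Total revenue: $230

Bids ranked high→low: 119 (Ember), 111 (Larkspur), 84 (Tessera), 58 (Alder), …
Winners (2 units): Ember, Larkspur.
Total revenue = 119 + 111 = $230.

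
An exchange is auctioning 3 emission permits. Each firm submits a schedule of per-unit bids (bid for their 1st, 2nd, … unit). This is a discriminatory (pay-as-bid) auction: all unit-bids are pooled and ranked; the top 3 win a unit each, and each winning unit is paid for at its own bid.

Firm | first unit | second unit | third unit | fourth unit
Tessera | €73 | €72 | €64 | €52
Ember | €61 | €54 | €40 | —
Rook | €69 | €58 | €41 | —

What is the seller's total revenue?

All unit-bids, highest first — top 3: 73 (Tessera-1), 72 (Tessera-2), 69 (Rook-1)
Next rejected bid: €64 (not a price — pay-as-bid).
Each winning unit pays its own bid.
Revenue = 73 + 72 + 69 = €214.

Total revenue: €214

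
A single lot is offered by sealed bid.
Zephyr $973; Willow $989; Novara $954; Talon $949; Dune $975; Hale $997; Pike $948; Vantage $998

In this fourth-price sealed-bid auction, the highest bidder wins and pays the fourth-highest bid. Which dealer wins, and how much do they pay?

Bids ranked: 998 (Vantage) > 997 (Hale) > 989 (Willow) > 975 (Dune) > 973 (Zephyr) > 954 (Novara) > …
Vantage is highest; pays the fourth-highest bid, $975.

Vantage pays $975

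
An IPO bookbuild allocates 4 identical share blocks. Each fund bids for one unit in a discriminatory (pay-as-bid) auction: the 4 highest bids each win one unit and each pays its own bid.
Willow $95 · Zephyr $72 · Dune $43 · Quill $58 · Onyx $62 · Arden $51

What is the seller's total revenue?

Bids ranked high→low: 95 (Willow), 72 (Zephyr), 62 (Onyx), 58 (Quill), 51 (Arden), 43 (Dune)
Winners (4 units): Willow, Zephyr, Onyx, Quill.
Total revenue = 95 + 72 + 62 + 58 = $287.

Total revenue: $287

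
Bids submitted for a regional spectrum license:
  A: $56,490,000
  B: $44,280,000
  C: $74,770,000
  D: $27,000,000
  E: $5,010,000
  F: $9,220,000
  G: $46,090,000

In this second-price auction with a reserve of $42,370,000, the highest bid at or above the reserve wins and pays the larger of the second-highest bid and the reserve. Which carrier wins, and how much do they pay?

C pays $56,490,000

Sorting bids: 74,770,000 (C) > 56,490,000 (A) > 46,090,000 (G) > 44,280,000 (B) > 27,000,000 (D) > 9,220,000 (F) > …
C has the top bid at or above the reserve ($74,770,000).
max(second-highest $56,490,000, reserve $42,370,000) = $56,490,000; the reserve does not bind.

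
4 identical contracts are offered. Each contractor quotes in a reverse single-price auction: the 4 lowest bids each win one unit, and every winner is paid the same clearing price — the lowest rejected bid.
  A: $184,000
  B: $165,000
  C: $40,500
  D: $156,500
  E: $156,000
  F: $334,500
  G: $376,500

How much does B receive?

Sorting: 40,500 (C), 156,000 (E), 156,500 (D), 165,000 (B), 184,000 (A), 334,500 (F), …
The 4 lowest are C, E, D, B.
Clearing price = lowest rejected bid = $184,000.
B wins → is paid $184,000.

B is paid $184,000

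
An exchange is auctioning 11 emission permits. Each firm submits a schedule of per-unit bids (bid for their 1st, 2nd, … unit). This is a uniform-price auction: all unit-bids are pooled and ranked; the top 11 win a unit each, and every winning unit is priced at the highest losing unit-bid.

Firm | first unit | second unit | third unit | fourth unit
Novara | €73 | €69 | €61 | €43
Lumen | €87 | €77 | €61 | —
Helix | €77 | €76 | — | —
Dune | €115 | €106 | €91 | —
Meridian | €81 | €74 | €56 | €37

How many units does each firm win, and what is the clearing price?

All unit-bids, highest first — top 11: 115 (Dune-1), 106 (Dune-2), 91 (Dune-3), 87 (Lumen-1), 81 (Meridian-1), 77 (Lumen-2), 77 (Helix-1), 76 (Helix-2), 74 (Meridian-2), 73 (Novara-1), 69 (Novara-2)
The (k+1)-th unit-bid is €61.
Allocation: Dune 3, Helix 2, Lumen 2, Meridian 2, Novara 2.

Dune 3, Helix 2, Lumen 2, Meridian 2, Novara 2; clearing price €61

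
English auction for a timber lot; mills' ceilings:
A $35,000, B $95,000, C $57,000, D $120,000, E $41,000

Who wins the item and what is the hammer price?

Limits in order: 120,000 (D) > 95,000 (B) > 57,000 (C) > 41,000 (E) > 35,000 (A)
B is the last rival to drop out, at $95,000; D remains and wins at that price.

D wins at $95,000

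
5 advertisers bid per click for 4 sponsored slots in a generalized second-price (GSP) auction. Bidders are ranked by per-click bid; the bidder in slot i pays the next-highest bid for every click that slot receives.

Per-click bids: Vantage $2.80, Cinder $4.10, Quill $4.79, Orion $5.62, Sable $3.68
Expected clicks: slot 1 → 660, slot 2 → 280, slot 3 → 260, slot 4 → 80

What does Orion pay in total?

Orion pays $3161.40

Per-click bids in order: $5.62 (Orion) > $4.79 (Quill) > $4.10 (Cinder) > $3.68 (Sable) > $2.80 (Vantage)
Orion holds slot 1 → pays next bid $4.79 × 660 clicks = $3161.40.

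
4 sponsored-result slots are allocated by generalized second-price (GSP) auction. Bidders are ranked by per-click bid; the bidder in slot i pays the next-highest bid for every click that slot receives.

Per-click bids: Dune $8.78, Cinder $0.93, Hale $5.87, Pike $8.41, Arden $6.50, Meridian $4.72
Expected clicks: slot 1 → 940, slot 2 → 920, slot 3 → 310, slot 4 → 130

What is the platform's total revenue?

Total revenue: $16318.70

Ranked by bid: $8.78 (Dune) > $8.41 (Pike) > $6.50 (Arden) > $5.87 (Hale) > $4.72 (Meridian) > …
Slot 1: Dune pays $8.41 × 940 = $7905.40
Slot 2: Pike pays $6.50 × 920 = $5980.00
Slot 3: Arden pays $5.87 × 310 = $1819.70
Slot 4: Hale pays $4.72 × 130 = $613.60
Total = $16318.70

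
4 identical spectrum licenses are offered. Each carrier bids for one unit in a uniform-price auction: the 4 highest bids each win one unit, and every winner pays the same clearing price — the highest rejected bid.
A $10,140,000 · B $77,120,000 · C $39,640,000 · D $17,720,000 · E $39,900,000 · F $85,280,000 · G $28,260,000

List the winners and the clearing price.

Bids ranked high→low: 85,280,000 (F), 77,120,000 (B), 39,900,000 (E), 39,640,000 (C), 28,260,000 (G), 17,720,000 (D), …
The 4 highest are F, B, E, C.
Clearing price = highest rejected bid = $28,260,000.

F, B, E, C; each pays $28,260,000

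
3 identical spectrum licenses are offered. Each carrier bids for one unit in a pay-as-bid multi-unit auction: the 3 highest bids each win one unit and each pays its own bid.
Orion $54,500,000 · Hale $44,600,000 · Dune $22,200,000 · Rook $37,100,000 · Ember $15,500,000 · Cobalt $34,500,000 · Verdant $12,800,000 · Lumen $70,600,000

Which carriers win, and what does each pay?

Ordering the bids: 70,600,000 (Lumen), 54,500,000 (Orion), 44,600,000 (Hale), 37,100,000 (Rook), 34,500,000 (Cobalt), …
The 3 highest are Lumen, Orion, Hale.
Each winner pays its own bid: Lumen $70,600,000, Orion $54,500,000, Hale $44,600,000.

Lumen $70,600,000, Orion $54,500,000, Hale $44,600,000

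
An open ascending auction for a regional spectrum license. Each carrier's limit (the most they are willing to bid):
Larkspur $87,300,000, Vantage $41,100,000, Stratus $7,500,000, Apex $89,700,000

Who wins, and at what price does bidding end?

Rule: the price rises until one bidder remains; the winner pays the price at which the last rival dropped out.
Limits ranked: 89,700,000 (Apex) > 87,300,000 (Larkspur) > 41,100,000 (Vantage) > 7,500,000 (Stratus)
Larkspur is the last rival to drop out, at $87,300,000; Apex remains and wins at that price.

Apex wins at $87,300,000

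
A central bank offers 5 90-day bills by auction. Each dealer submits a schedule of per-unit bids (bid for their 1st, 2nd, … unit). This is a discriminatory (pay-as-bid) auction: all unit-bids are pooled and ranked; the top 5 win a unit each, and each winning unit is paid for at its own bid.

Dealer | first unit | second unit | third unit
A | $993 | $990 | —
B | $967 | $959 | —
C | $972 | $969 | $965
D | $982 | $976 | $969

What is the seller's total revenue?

All unit-bids, highest first — top 5: 993 (A-1), 990 (A-2), 982 (D-1), 976 (D-2), 972 (C-1)
Next rejected bid: $969 (not a price — pay-as-bid).
Each winning unit pays its own bid.
Revenue = 993 + 990 + 982 + 976 + 972 = $4,913.

Total revenue: $4,913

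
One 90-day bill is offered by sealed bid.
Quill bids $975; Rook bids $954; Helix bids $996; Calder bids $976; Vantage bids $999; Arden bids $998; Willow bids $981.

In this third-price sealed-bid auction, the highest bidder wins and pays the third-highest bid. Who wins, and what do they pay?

Vantage pays $996

Third-price sealed-bid auction: the highest bidder wins and pays the third-highest bid.
Sorting bids: 999 (Vantage) > 998 (Arden) > 996 (Helix) > 981 (Willow) > 976 (Calder) > 975 (Quill) > …
Vantage wins; payment is bid #3 in the ranking = $996.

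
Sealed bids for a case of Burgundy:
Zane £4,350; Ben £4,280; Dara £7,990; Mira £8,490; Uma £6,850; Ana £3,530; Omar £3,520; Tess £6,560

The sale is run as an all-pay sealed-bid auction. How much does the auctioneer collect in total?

Total revenue: £45,570

All-pay sealed-bid auction: the highest bidder wins the item, but every bidder pays their own bid.
Sorting bids: 8,490 (Mira) > 7,990 (Dara) > 6,850 (Uma) > 6,560 (Tess) > 4,350 (Zane) > 4,280 (Ben) > …
Mira wins with the top bid; all bids are sunk regardless.
Every bidder forfeits their bid regardless of winning.
Revenue = 4,350 + 4,280 + 7,990 + 8,490 + 6,850 + 3,530 + 3,520 + 6,560 = £45,570.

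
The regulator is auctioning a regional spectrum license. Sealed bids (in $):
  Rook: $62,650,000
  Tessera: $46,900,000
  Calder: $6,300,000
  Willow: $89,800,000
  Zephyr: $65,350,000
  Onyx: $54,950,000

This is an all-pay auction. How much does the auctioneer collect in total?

Rule: the highest bidder wins the item, but every bidder pays their own bid.
Bids in order: 89,800,000 (Willow) > 65,350,000 (Zephyr) > 62,650,000 (Rook) > 54,950,000 (Onyx) > 46,900,000 (Tessera) > 6,300,000 (Calder)
Every bidder forfeits their bid regardless of winning.
Revenue = 62,650,000 + 46,900,000 + 6,300,000 + 89,800,000 + 65,350,000 + 54,950,000 = $325,950,000.

Total revenue: $325,950,000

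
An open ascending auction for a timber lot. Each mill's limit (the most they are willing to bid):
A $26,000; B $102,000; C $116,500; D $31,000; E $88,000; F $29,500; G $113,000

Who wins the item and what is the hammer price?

Limits in order: 116,500 (C) > 113,000 (G) > 102,000 (B) > 88,000 (E) > 31,000 (D) > 29,500 (F) > …
G is the last rival to drop out, at $113,000; C remains and wins at that price.

C wins at $113,000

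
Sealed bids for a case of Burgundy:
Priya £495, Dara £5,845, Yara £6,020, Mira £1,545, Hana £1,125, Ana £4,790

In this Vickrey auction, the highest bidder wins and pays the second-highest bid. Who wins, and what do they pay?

Yara pays £5,845

Sorting bids: 6,020 (Yara) > 5,845 (Dara) > 4,790 (Ana) > 1,545 (Mira) > 1,125 (Hana) > 495 (Priya)
Yara is highest; pays the second-highest bid, £5,845.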